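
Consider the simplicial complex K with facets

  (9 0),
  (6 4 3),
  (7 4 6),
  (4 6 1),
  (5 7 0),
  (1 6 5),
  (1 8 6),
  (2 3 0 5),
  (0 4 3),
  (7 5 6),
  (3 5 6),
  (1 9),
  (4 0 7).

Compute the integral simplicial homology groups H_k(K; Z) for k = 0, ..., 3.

Take the total order 0 < 1 < 2 < 3 < 4 < 5 < 6 < 7 < 8 < 9 on the vertex set. Then K (dimension 3) consists of the simplices:

  0-simplices (10): [0], [1], [2], [3], [4], [5], [6], [7], [8], [9]
  1-simplices (22): [0,2], [0,3], [0,4], [0,5], [0,7], [0,9], [1,4], [1,5], [1,6], [1,8], [1,9], [2,3], [2,5], [3,4], [3,5], [3,6], [4,6], [4,7], [5,6], [5,7], [6,7], [6,8]
  2-simplices (14): [0,2,3], [0,2,5], [0,3,4], [0,3,5], [0,4,7], [0,5,7], [1,4,6], [1,5,6], [1,6,8], [2,3,5], [3,4,6], [3,5,6], [4,6,7], [5,6,7]
  3-simplices (1): [0,2,3,5]

so the chain groups are C_0 ≅ Z^10, C_1 ≅ Z^22, C_2 ≅ Z^14, C_3 ≅ Z^1.

Boundary ∂_1: C_1 → C_0 sends each edge [p,q] (with p < q) to q − p.
The resulting 10×22 matrix has rank 9, and its Smith normal form has invariant factors (1,1,1,1,1,1,1,1,1).

The boundary map ∂_2: C_2 → C_1 maps a triangle to the signed sum of its edges. For instance
  ∂[3,5,6] = [5,6] − [3,6] + [3,5],
  ∂[0,3,4] = [3,4] − [0,4] + [0,3].
This gives a 22×14 integer matrix of rank 12; reducing to Smith normal form yields diagonal entries (1,1,1,1,1,1,1,1,1,1,1,1).

∂_3: C_3 → C_2 sends each 3-simplex σ to the alternating sum Σ_i (−1)^i (σ with its i-th vertex removed). For instance
  ∂[0,2,3,5] = [2,3,5] − [0,3,5] + [0,2,5] − [0,2,3].
The resulting 14×1 matrix has rank 1, and its Smith normal form has invariant factors (1).

Now H_k = ker ∂_k / im ∂_{k+1}, so:

  H_0: rank C_0 − rank ∂_1 = 10 − 9 = 1, and the invariant factors of ∂_1 are all 1, so H_0 = Z.
  H_1: rank ker ∂_1 − rank ∂_2 = (22 − 9) − 12 = 1, and the invariant factors of ∂_2 are all 1, so H_1 = Z.
  H_2: rank ker ∂_2 − rank ∂_3 = (14 − 12) − 1 = 1, and the invariant factors of ∂_3 are all 1, so H_2 = Z.
  H_3: rank ker ∂_3 − rank ∂_4 = (1 − 1) − 0 = 0, and there is no ∂_4, so H_3 = 0.

H_0 = Z,  H_1 = Z,  H_2 = Z,  H_3 = 0.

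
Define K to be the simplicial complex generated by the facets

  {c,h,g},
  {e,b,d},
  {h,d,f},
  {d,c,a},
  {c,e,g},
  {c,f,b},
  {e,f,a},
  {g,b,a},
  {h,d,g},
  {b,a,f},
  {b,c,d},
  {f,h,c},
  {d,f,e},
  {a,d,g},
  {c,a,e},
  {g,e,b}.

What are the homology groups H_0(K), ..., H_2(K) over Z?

We work with the vertex ordering a < b < c < d < e < f < g < h. The simplices of K, each written with vertices in increasing order, are:

  0-simplices (8): a, b, c, d, e, f, g, h
  1-simplices (24): ab, ac, ad, ae, af, ag, bc, bd, be, bf, bg, cd, ce, cf, cg, ch, de, df, dg, dh, ef, eg, fh, gh
  2-simplices (16): abf, abg, acd, ace, adg, aef, bcd, bcf, bde, beg, ceg, cfh, cgh, def, dfh, dgh

so the chain groups are C_0 ≅ Z^8, C_1 ≅ Z^24, C_2 ≅ Z^16.

∂_1: C_1 → C_0 maps an edge to its endpoints' difference, ∂[p,q] = q − p.
This gives a 8×24 integer matrix of rank 7; reducing to Smith normal form yields diagonal entries (1,1,1,1,1,1,1).

The boundary map ∂_2: C_2 → C_1 maps a triangle to the signed sum of its edges. For instance
  ∂aef = ef − af + ae,
  ∂cgh = gh − ch + cg.
The 24×16 boundary matrix has rank 15 and Smith normal form diag(1,1,1,1,1,1,1,1,1,1,1,1,1,1,1).

From H_k ≅ ker(∂_k) / im(∂_{k+1}) we obtain:

  H_0: rank C_0 − rank ∂_1 = 8 − 7 = 1, and the invariant factors of ∂_1 are all 1, so H_0 ≅ Z.
  H_1: rank ker ∂_1 − rank ∂_2 = (24 − 7) − 15 = 2, and the invariant factors of ∂_2 are all 1, so H_1 ≅ Z^2.
  H_2: rank ker ∂_2 − rank ∂_3 = (16 − 15) − 0 = 1, and there is no ∂_3, so H_2 ≅ Z.

As a check, the Euler characteristic is 8 − 24 + 16 = 0, which agrees with 1 − 2 + 1 = 0.
(K is a triangulation of the torus T^2.)

H_0 ≅ Z,  H_1 ≅ Z^2,  H_2 ≅ Z.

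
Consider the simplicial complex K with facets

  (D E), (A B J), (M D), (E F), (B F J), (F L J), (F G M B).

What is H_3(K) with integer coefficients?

H_3 = 0.

Take the total order A < B < D < E < F < G < J < L < M on the vertex set. Then K (dimension 3) consists of the simplices:

  0-simplices (9): A, B, D, E, F, G, J, L, M
  1-simplices (15): AB, AJ, BF, BG, BJ, BM, DE, DM, EF, FG, FJ, FL, FM, GM, JL
  2-simplices (7): ABJ, BFG, BFJ, BFM, BGM, FGM, FJL
  3-simplices (1): BFGM

so the chain groups are C_0 ≅ Z^9, C_1 ≅ Z^15, C_2 ≅ Z^7, C_3 ≅ Z^1.

Boundary ∂_1: C_1 → C_0 sends each edge [p,q] (with p < q) to q − p. For instance
  ∂BM = M − B.
The 9×15 boundary matrix has rank 8 and Smith normal form diag(1,1,1,1,1,1,1,1).

Boundary ∂_2: C_2 → C_1 acts by ∂[p,q,r] = [q,r] − [p,r] + [p,q]. For instance
  ∂FGM = GM − FM + FG,
  ∂ABJ = BJ − AJ + AB.
The 15×7 boundary matrix has rank 6 and Smith normal form diag(1,1,1,1,1,1).

Boundary ∂_3: C_3 → C_2 sends each 3-simplex σ to the alternating sum Σ_i (−1)^i (σ with its i-th vertex removed). For instance
  ∂BFGM = FGM − BGM + BFM − BFG.
The resulting 7×1 matrix has rank 1, and its Smith normal form has invariant factors (1).

Reading off H_k = ker ∂_k / im ∂_{k+1}:

  H_3: rank ker ∂_3 − rank ∂_4 = (1 − 1) − 0 = 0, and there is no ∂_4, so H_3 = 0.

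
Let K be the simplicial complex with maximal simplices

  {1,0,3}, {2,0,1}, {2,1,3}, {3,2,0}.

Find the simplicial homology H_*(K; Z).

Fix the vertex order 0 < 1 < 2 < 3 and write every simplex with vertices in increasing order. Then dim K = 2 and the simplices of K are:

  0-simplices (4): [0], [1], [2], [3]
  1-simplices (6): [0,1], [0,2], [0,3], [1,2], [1,3], [2,3]
  2-simplices (4): [0,1,2], [0,1,3], [0,2,3], [1,2,3]

so the chain groups are C_0 ≅ Z^4, C_1 ≅ Z^6, C_2 ≅ Z^4.

Boundary ∂_1: C_1 → C_0 is given by ∂[p,q] = [q] − [p]. For instance
  ∂[1,2] = [2] − [1].
This gives a 4×6 integer matrix of rank 3; reducing to Smith normal form yields diagonal entries (1,1,1).

∂_2: C_2 → C_1 acts by ∂[p,q,r] = [q,r] − [p,r] + [p,q]. For instance
  ∂[0,2,3] = [2,3] − [0,3] + [0,2],
  ∂[0,1,2] = [1,2] − [0,2] + [0,1].
The resulting 6×4 matrix has rank 3, and its Smith normal form has invariant factors (1,1,1).

Computing H_k = (kernel of ∂_k) / (image of ∂_{k+1}):

  H_0: rank C_0 − rank ∂_1 = 4 − 3 = 1, and the invariant factors of ∂_1 are all 1, so H_0 = Z.
  H_1: rank ker ∂_1 − rank ∂_2 = (6 − 3) − 3 = 0, and the invariant factors of ∂_2 are all 1, so H_1 = 0.
  H_2: rank ker ∂_2 − rank ∂_3 = (4 − 3) − 0 = 1, and there is no ∂_3, so H_2 = Z.

H_0 = Z,  H_1 = 0,  H_2 = Z.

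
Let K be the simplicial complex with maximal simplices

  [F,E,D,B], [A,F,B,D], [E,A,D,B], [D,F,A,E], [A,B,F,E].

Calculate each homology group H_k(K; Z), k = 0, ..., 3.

Order the vertices as A < B < D < E < F. Listing each simplex with vertices in this order, K has dimension 3 with simplices:

  0-simplices (5): A, B, D, E, F
  1-simplices (10): AB, AD, AE, AF, BD, BE, BF, DE, DF, EF
  2-simplices (10): ABD, ABE, ABF, ADE, ADF, AEF, BDE, BDF, BEF, DEF
  3-simplices (5): ABDE, ABDF, ABEF, ADEF, BDEF

Hence C_0 ≅ Z^5, C_1 ≅ Z^10, C_2 ≅ Z^10, C_3 ≅ Z^5.

∂_1: C_1 → C_0 sends each edge [p,q] (with p < q) to q − p. For instance
  ∂DE = E − D.
The 5×10 boundary matrix has rank 4 and Smith normal form diag(1,1,1,1).

Boundary ∂_2: C_2 → C_1 sends each 2-simplex [p,q,r] to [q,r] − [p,r] + [p,q]. For instance
  ∂ADE = DE − AE + AD,
  ∂AEF = EF − AF + AE.
As a 10×10 matrix over Z this has rank 6, with invariant factors (1,1,1,1,1,1).

∂_3: C_3 → C_2 sends each 3-simplex σ to the alternating sum Σ_i (−1)^i (σ with its i-th vertex removed). For instance
  ∂BDEF = DEF − BEF + BDF − BDE,
  ∂ABDF = BDF − ADF + ABF − ABD.
As a 10×5 matrix over Z this has rank 4, with invariant factors (1,1,1,1).

Computing H_k = (kernel of ∂_k) / (image of ∂_{k+1}):

  H_0: rank C_0 − rank ∂_1 = 5 − 4 = 1, and the invariant factors of ∂_1 are all 1, so H_0 ≅ Z.
  H_1: rank ker ∂_1 − rank ∂_2 = (10 − 4) − 6 = 0, and the invariant factors of ∂_2 are all 1, so H_1 ≅ 0.
  H_2: rank ker ∂_2 − rank ∂_3 = (10 − 6) − 4 = 0, and the invariant factors of ∂_3 are all 1, so H_2 ≅ 0.
  H_3: rank ker ∂_3 − rank ∂_4 = (5 − 4) − 0 = 1, and there is no ∂_4, so H_3 ≅ Z.

As a check, the Euler characteristic is 5 − 10 + 10 − 5 = 0, which agrees with 1 − 0 + 0 − 1 = 0.

H_0 = Z,  H_1 = 0,  H_2 = 0,  H_3 = Z.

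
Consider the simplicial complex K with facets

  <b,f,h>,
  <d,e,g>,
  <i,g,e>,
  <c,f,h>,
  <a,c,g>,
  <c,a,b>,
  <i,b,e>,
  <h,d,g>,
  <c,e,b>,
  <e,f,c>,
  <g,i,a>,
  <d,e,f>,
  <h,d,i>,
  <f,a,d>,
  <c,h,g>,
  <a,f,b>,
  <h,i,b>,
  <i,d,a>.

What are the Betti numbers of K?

K has 9 vertices, 27 edges, 18 triangles.
rank ∂_0 = 0, rank ∂_1 = 8 ⇒ b_0 = 9 − 0 − 8 = 1; all invariant factors of ∂_1 are 1 so no torsion. So H_0 = Z.
rank ∂_1 = 8, rank ∂_2 = 18 ⇒ b_1 = 27 − 8 − 18 = 1; ∂_2 has invariant factor(s) [2] giving torsion. So H_1 = Z × Z/2.
rank ∂_2 = 18, rank ∂_3 = 0 ⇒ b_2 = 18 − 18 − 0 = 0. So H_2 = 0.

b_0 = 1, b_1 = 1, b_2 = 0.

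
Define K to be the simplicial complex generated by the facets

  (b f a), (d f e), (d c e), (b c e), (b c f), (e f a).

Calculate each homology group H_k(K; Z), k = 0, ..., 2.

K has 6 vertices, 12 edges, 6 triangles.
rank ∂_0 = 0, rank ∂_1 = 5 ⇒ b_0 = 6 − 0 − 5 = 1; all invariant factors of ∂_1 are 1 so no torsion. So H_0 = Z.
rank ∂_1 = 5, rank ∂_2 = 6 ⇒ b_1 = 12 − 5 − 6 = 1; all invariant factors of ∂_2 are 1 so no torsion. So H_1 = Z.
rank ∂_2 = 6, rank ∂_3 = 0 ⇒ b_2 = 6 − 6 − 0 = 0. So H_2 = 0.

H_0 = Z,  H_1 = Z,  H_2 = 0.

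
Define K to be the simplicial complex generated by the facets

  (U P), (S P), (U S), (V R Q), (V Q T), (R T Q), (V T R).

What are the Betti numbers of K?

We work with the vertex ordering P < Q < R < S < T < U < V. The simplices of K, each written with vertices in increasing order, are:

  0-simplices (7): P, Q, R, S, T, U, V
  1-simplices (9): PS, PU, QR, QT, QV, RT, RV, SU, TV
  2-simplices (4): QRT, QRV, QTV, RTV

so the chain groups are C_0 ≅ Z^7, C_1 ≅ Z^9, C_2 ≅ Z^4.

Boundary ∂_1: C_1 → C_0 sends each edge [p,q] (with p < q) to q − p.
As a 7×9 matrix over Z this has rank 5, with invariant factors (1,1,1,1,1).

∂_2: C_2 → C_1 sends each 2-simplex [p,q,r] to [q,r] − [p,r] + [p,q]. For instance
  ∂RTV = TV − RV + RT,
  ∂QRV = RV − QV + QR.
The resulting 9×4 matrix has rank 3, and its Smith normal form has invariant factors (1,1,1).

Reading off H_k = ker ∂_k / im ∂_{k+1}:

  H_0: rank C_0 − rank ∂_1 = 7 − 5 = 2, and the invariant factors of ∂_1 are all 1, so H_0 = Z^2.
  H_1: rank ker ∂_1 − rank ∂_2 = (9 − 5) − 3 = 1, and the invariant factors of ∂_2 are all 1, so H_1 = Z.
  H_2: rank ker ∂_2 − rank ∂_3 = (4 − 3) − 0 = 1, and there is no ∂_3, so H_2 = Z.

(K is a triangulation of the disjoint union of the circle S^1 and the 2-sphere S^2.)

Hence the Betti numbers are b_0 = 2, b_1 = 1, b_2 = 1.

b_0 = 2, b_1 = 1, b_2 = 1.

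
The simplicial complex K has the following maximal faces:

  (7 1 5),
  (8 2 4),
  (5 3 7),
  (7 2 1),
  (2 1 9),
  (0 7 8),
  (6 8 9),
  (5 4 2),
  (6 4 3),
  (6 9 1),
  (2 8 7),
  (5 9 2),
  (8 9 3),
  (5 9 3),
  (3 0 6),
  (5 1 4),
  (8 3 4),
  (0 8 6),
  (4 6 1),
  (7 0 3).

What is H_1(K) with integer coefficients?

H_1 ≅ Z ⊕ Z/2.

We work with the vertex ordering 0 < 1 < 2 < 3 < 4 < 5 < 6 < 7 < 8 < 9. The simplices of K, each written with vertices in increasing order, are:

  0-simplices (10): [0], [1], [2], [3], [4], [5], [6], [7], [8], [9]
  1-simplices (30): (30 of them)
  2-simplices (20): (20 of them)

Hence C_0 ≅ Z^10, C_1 ≅ Z^30, C_2 ≅ Z^20.

∂_1: C_1 → C_0 is given by ∂[p,q] = [q] − [p]. For instance
  ∂[0,7] = [7] − [0].
The resulting 10×30 matrix has rank 9, and its Smith normal form has invariant factors (1,1,1,1,1,1,1,1,1).

∂_2: C_2 → C_1 maps a triangle to the signed sum of its edges. For instance
  ∂[1,4,5] = [4,5] − [1,5] + [1,4],
  ∂[3,4,8] = [4,8] − [3,8] + [3,4].
As a 30×20 matrix over Z this has rank 20, with invariant factors (1,1,1,1,1,1,1,1,1,1,1,1,1,1,1,1,1,1,1,2).

From H_k ≅ ker(∂_k) / im(∂_{k+1}) we obtain:

  H_1: rank ker ∂_1 − rank ∂_2 = (30 − 9) − 20 = 1, and ∂_2 has invariant factor 2 > 1, so H_1 = Z ⊕ Z/2.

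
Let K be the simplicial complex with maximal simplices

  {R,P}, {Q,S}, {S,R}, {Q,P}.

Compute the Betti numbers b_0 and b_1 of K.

Take the total order P < Q < R < S on the vertex set. Then K (dimension 1) consists of the simplices:

  0-simplices (4): P, Q, R, S
  1-simplices (4): PQ, PR, QS, RS

giving chain groups C_0 ≅ Z^4, C_1 ≅ Z^4.

∂_1: C_1 → C_0 sends each edge [p,q] (with p < q) to q − p.
As a 4×4 matrix over Z this has rank 3, with invariant factors (1,1,1).

Reading off H_k = ker ∂_k / im ∂_{k+1}:

  H_0: rank C_0 − rank ∂_1 = 4 − 3 = 1, and the invariant factors of ∂_1 are all 1, so H_0 ≅ Z.
  H_1: rank ker ∂_1 − rank ∂_2 = (4 − 3) − 0 = 1, and there is no ∂_2, so H_1 ≅ Z.

(K is a triangulation of the circle S^1.)

Hence the Betti numbers are b_0 = 1, b_1 = 1.

b_0 = 1, b_1 = 1.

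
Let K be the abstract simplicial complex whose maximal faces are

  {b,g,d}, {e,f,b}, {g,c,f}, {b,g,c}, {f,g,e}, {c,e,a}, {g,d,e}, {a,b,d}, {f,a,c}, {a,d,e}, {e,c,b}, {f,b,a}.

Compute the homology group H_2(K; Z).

H_2 = 0.

Order the vertices as a < b < c < d < e < f < g. Listing each simplex with vertices in this order, K has dimension 2 with simplices:

  0-simplices (7): a, b, c, d, e, f, g
  1-simplices (18): ab, ac, ad, ae, af, bc, bd, be, bf, bg, ce, cf, cg, de, dg, ef, eg, fg
  2-simplices (12): abd, abf, ace, acf, ade, bce, bcg, bdg, bef, cfg, deg, efg

so the chain groups are C_0 ≅ Z^7, C_1 ≅ Z^18, C_2 ≅ Z^12.

The boundary map ∂_1: C_1 → C_0 maps an edge to its endpoints' difference, ∂[p,q] = q − p. For instance
  ∂cf = f − c.
The 7×18 boundary matrix has rank 6 and Smith normal form diag(1,1,1,1,1,1).

Boundary ∂_2: C_2 → C_1 sends each 2-simplex [p,q,r] to [q,r] − [p,r] + [p,q]. For instance
  ∂bef = ef − bf + be,
  ∂cfg = fg − cg + cf.
The 18×12 boundary matrix has rank 12 and Smith normal form diag(1,1,1,1,1,1,1,1,1,1,1,2).

Now H_k = ker ∂_k / im ∂_{k+1}, so:

  H_2: rank ker ∂_2 − rank ∂_3 = (12 − 12) − 0 = 0, and there is no ∂_3, so H_2 = 0.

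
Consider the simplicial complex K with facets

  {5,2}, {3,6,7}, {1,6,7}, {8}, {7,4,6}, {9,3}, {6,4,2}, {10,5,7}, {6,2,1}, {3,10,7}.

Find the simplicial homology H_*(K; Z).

Fix the vertex order 1 < 2 < 3 < 4 < 5 < 6 < 7 < 8 < 9 < 10 and write every simplex with vertices in increasing order. Then dim K = 2 and the simplices of K are:

  0-simplices (10): [1], [2], [3], [4], [5], [6], [7], [8], [9], [10]
  1-simplices (16): [1,2], [1,6], [1,7], [2,4], [2,5], [2,6], [3,6], [3,7], [3,9], [3,10], [4,6], [4,7], [5,7], [5,10], [6,7], [7,10]
  2-simplices (7): [1,2,6], [1,6,7], [2,4,6], [3,6,7], [3,7,10], [4,6,7], [5,7,10]

giving chain groups C_0 ≅ Z^10, C_1 ≅ Z^16, C_2 ≅ Z^7.

∂_1: C_1 → C_0 sends each edge [p,q] (with p < q) to q − p. For instance
  ∂[5,10] = [10] − [5].
As a 10×16 matrix over Z this has rank 8, with invariant factors (1,1,1,1,1,1,1,1).

The boundary map ∂_2: C_2 → C_1 sends each 2-simplex [p,q,r] to [q,r] − [p,r] + [p,q]. For instance
  ∂[4,6,7] = [6,7] − [4,7] + [4,6],
  ∂[1,6,7] = [6,7] − [1,7] + [1,6].
This gives a 16×7 integer matrix of rank 7; reducing to Smith normal form yields diagonal entries (1,1,1,1,1,1,1).

Reading off H_k = ker ∂_k / im ∂_{k+1}:

  H_0: rank C_0 − rank ∂_1 = 10 − 8 = 2, and the invariant factors of ∂_1 are all 1, so H_0 = Z^2.
  H_1: rank ker ∂_1 − rank ∂_2 = (16 − 8) − 7 = 1, and the invariant factors of ∂_2 are all 1, so H_1 = Z.
  H_2: rank ker ∂_2 − rank ∂_3 = (7 − 7) − 0 = 0, and there is no ∂_3, so H_2 = 0.

H_0 = Z^2,  H_1 = Z,  H_2 = 0.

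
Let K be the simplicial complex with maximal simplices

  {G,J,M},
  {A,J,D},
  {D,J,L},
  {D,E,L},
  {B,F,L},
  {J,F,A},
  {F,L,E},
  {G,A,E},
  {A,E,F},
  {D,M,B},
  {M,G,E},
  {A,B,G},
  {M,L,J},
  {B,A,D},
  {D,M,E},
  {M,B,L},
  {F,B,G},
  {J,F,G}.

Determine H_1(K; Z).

Order the vertices as A < B < D < E < F < G < J < L < M. Listing each simplex with vertices in this order, K has dimension 2 with simplices:

  0-simplices (9): A, B, D, E, F, G, J, L, M
  1-simplices (27): AB, AD, AE, AF, AG, AJ, BD, BF, BG, BL, BM, DE, DJ, DL, DM, EF, EG, EL, EM, FG, FJ, FL, GJ, GM, JL, JM, LM
  2-simplices (18): ABD, ABG, ADJ, AEF, AEG, AFJ, BDM, BFG, BFL, BLM, DEL, DEM, DJL, EFL, EGM, FGJ, GJM, JLM

giving chain groups C_0 ≅ Z^9, C_1 ≅ Z^27, C_2 ≅ Z^18.

The boundary map ∂_1: C_1 → C_0 maps an edge to its endpoints' difference, ∂[p,q] = q − p.
The 9×27 boundary matrix has rank 8 and Smith normal form diag(1,1,1,1,1,1,1,1).

∂_2: C_2 → C_1 maps a triangle to the signed sum of its edges. For instance
  ∂DEM = EM − DM + DE,
  ∂DEL = EL − DL + DE.
This gives a 27×18 integer matrix of rank 18; reducing to Smith normal form yields diagonal entries (1,1,1,1,1,1,1,1,1,1,1,1,1,1,1,1,1,2).

Now H_k = ker ∂_k / im ∂_{k+1}, so:

  H_1: rank ker ∂_1 − rank ∂_2 = (27 − 8) − 18 = 1, and ∂_2 has invariant factor 2 > 1, so H_1 ≅ Z × Z/2.

H_1 ≅ Z × Z/2.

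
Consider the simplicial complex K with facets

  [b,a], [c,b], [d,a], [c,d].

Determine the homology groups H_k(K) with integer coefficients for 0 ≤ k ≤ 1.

H_0 ≅ Z,  H_1 ≅ Z.

Take the total order a < b < c < d on the vertex set. Then K (dimension 1) consists of the simplices:

  0-simplices (4): a, b, c, d
  1-simplices (4): ab, ad, bc, cd

so the chain groups are C_0 ≅ Z^4, C_1 ≅ Z^4.

Boundary ∂_1: C_1 → C_0 maps an edge to its endpoints' difference, ∂[p,q] = q − p.
The 4×4 boundary matrix has rank 3 and Smith normal form diag(1,1,1).

Now H_k = ker ∂_k / im ∂_{k+1}, so:

  H_0: rank C_0 − rank ∂_1 = 4 − 3 = 1, and the invariant factors of ∂_1 are all 1, so H_0 ≅ Z.
  H_1: rank ker ∂_1 − rank ∂_2 = (4 − 3) − 0 = 1, and there is no ∂_2, so H_1 ≅ Z.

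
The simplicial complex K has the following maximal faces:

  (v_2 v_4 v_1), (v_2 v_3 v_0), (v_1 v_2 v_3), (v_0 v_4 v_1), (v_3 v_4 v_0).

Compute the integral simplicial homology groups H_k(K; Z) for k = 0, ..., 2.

H_0 ≅ Z,  H_1 ≅ Z,  H_2 = 0.

We work with the vertex ordering v_0 < v_1 < v_2 < v_3 < v_4. The simplices of K, each written with vertices in increasing order, are:

  0-simplices (5): [v_0], [v_1], [v_2], [v_3], [v_4]
  1-simplices (10): [v_0,v_1], [v_0,v_2], [v_0,v_3], [v_0,v_4], [v_1,v_2], [v_1,v_3], [v_1,v_4], [v_2,v_3], [v_2,v_4], [v_3,v_4]
  2-simplices (5): [v_0,v_1,v_4], [v_0,v_2,v_3], [v_0,v_3,v_4], [v_1,v_2,v_3], [v_1,v_2,v_4]

giving chain groups C_0 ≅ Z^5, C_1 ≅ Z^10, C_2 ≅ Z^5.

The boundary map ∂_1: C_1 → C_0 sends each edge [p,q] (with p < q) to q − p. For instance
  ∂[v_0,v_2] = [v_2] − [v_0].
This gives a 5×10 integer matrix of rank 4; reducing to Smith normal form yields diagonal entries (1,1,1,1).

The boundary map ∂_2: C_2 → C_1 sends each 2-simplex [p,q,r] to [q,r] − [p,r] + [p,q]. For instance
  ∂[v_0,v_1,v_4] = [v_1,v_4] − [v_0,v_4] + [v_0,v_1],
  ∂[v_1,v_2,v_4] = [v_2,v_4] − [v_1,v_4] + [v_1,v_2].
The resulting 10×5 matrix has rank 5, and its Smith normal form has invariant factors (1,1,1,1,1).

Now H_k = ker ∂_k / im ∂_{k+1}, so:

  H_0: rank C_0 − rank ∂_1 = 5 − 4 = 1, and the invariant factors of ∂_1 are all 1, so H_0 ≅ Z.
  H_1: rank ker ∂_1 − rank ∂_2 = (10 − 4) − 5 = 1, and the invariant factors of ∂_2 are all 1, so H_1 ≅ Z.
  H_2: rank ker ∂_2 − rank ∂_3 = (5 − 5) − 0 = 0, and there is no ∂_3, so H_2 ≅ 0.

(K is a triangulation of the Möbius band.)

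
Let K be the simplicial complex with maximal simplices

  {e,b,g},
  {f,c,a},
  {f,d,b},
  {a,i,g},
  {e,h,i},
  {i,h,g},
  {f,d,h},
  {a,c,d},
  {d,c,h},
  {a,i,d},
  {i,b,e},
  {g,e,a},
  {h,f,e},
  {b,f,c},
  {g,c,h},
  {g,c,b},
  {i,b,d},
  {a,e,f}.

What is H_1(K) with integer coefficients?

Order the vertices as a < b < c < d < e < f < g < h < i. Listing each simplex with vertices in this order, K has dimension 2 with simplices:

  0-simplices (9): a, b, c, d, e, f, g, h, i
  1-simplices (27): ac, ad, ae, af, ag, ai, bc, bd, be, bf, bg, bi, cd, cf, cg, ch, df, dh, di, ef, eg, eh, ei, fh, gh, gi, hi
  2-simplices (18): acd, acf, adi, aef, aeg, agi, bcf, bcg, bdf, bdi, beg, bei, cdh, cgh, dfh, efh, ehi, ghi

so the chain groups are C_0 ≅ Z^9, C_1 ≅ Z^27, C_2 ≅ Z^18.

The boundary map ∂_1: C_1 → C_0 maps an edge to its endpoints' difference, ∂[p,q] = q − p. For instance
  ∂fh = h − f.
As a 9×27 matrix over Z this has rank 8, with invariant factors (1,1,1,1,1,1,1,1).

The boundary map ∂_2: C_2 → C_1 sends each 2-simplex [p,q,r] to [q,r] − [p,r] + [p,q]. For instance
  ∂aeg = eg − ag + ae,
  ∂ehi = hi − ei + eh.
As a 27×18 matrix over Z this has rank 18, with invariant factors (1,1,1,1,1,1,1,1,1,1,1,1,1,1,1,1,1,2).

Reading off H_k = ker ∂_k / im ∂_{k+1}:

  H_1: rank ker ∂_1 − rank ∂_2 = (27 − 8) − 18 = 1, and ∂_2 has invariant factor 2 > 1, so H_1 ≅ Z × Z/2.

H_1 = Z × Z/2.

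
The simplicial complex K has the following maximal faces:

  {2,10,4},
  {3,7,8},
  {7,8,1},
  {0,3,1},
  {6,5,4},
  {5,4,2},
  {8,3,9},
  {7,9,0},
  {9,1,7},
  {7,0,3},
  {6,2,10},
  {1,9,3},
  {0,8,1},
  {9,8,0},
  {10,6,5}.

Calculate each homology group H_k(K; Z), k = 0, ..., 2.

Take the total order 0 < 1 < 2 < 3 < 4 < 5 < 6 < 7 < 8 < 9 < 10 on the vertex set. Then K (dimension 2) consists of the simplices:

  0-simplices (11): [0], [1], [2], [3], [4], [5], [6], [7], [8], [9], [10]
  1-simplices (25): (25 of them)
  2-simplices (15): [0,1,3], [0,1,8], [0,3,7], [0,7,9], [0,8,9], [1,3,9], [1,7,8], [1,7,9], [2,4,5], [2,4,10], [2,6,10], [3,7,8], [3,8,9], [4,5,6], [5,6,10]

giving chain groups C_0 ≅ Z^11, C_1 ≅ Z^25, C_2 ≅ Z^15.

The boundary map ∂_1: C_1 → C_0 sends each edge [p,q] (with p < q) to q − p. For instance
  ∂[1,3] = [3] − [1].
The resulting 11×25 matrix has rank 9, and its Smith normal form has invariant factors (1,1,1,1,1,1,1,1,1).

The boundary map ∂_2: C_2 → C_1 acts by ∂[p,q,r] = [q,r] − [p,r] + [p,q]. For instance
  ∂[1,3,9] = [3,9] − [1,9] + [1,3],
  ∂[1,7,8] = [7,8] − [1,8] + [1,7].
The resulting 25×15 matrix has rank 15, and its Smith normal form has invariant factors (1,1,1,1,1,1,1,1,1,1,1,1,1,1,2).

Computing H_k = (kernel of ∂_k) / (image of ∂_{k+1}):

  H_0: rank C_0 − rank ∂_1 = 11 − 9 = 2, and the invariant factors of ∂_1 are all 1, so H_0 ≅ Z^2.
  H_1: rank ker ∂_1 − rank ∂_2 = (25 − 9) − 15 = 1, and ∂_2 has invariant factor 2 > 1, so H_1 ≅ Z ⊕ Z/2Z.
  H_2: rank ker ∂_2 − rank ∂_3 = (15 − 15) − 0 = 0, and there is no ∂_3, so H_2 ≅ 0.

As a check, the Euler characteristic is 11 − 25 + 15 = 1, which agrees with 2 − 1 + 0 = 1.
(K is a triangulation of the disjoint union of the Möbius band and the real projective plane RP^2.)

H_0 = Z^2,  H_1 = Z ⊕ Z/2Z,  H_2 = 0.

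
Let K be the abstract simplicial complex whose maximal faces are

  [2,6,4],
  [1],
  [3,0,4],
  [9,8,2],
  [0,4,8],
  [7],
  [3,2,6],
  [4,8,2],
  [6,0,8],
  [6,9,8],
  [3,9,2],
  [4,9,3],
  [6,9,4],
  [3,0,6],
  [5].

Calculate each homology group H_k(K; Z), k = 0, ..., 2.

H_0 ≅ Z^4,  H_1 ≅ Z/2,  H_2 = 0.

We work with the vertex ordering 0 < 1 < 2 < 3 < 4 < 5 < 6 < 7 < 8 < 9. The simplices of K, each written with vertices in increasing order, are:

  0-simplices (10): [0], [1], [2], [3], [4], [5], [6], [7], [8], [9]
  1-simplices (18): [0,3], [0,4], [0,6], [0,8], [2,3], [2,4], [2,6], [2,8], [2,9], [3,4], [3,6], [3,9], [4,6], [4,8], [4,9], [6,8], [6,9], [8,9]
  2-simplices (12): [0,3,4], [0,3,6], [0,4,8], [0,6,8], [2,3,6], [2,3,9], [2,4,6], [2,4,8], [2,8,9], [3,4,9], [4,6,9], [6,8,9]

giving chain groups C_0 ≅ Z^10, C_1 ≅ Z^18, C_2 ≅ Z^12.

Boundary ∂_1: C_1 → C_0 is given by ∂[p,q] = [q] − [p]. For instance
  ∂[0,8] = [8] − [0].
This gives a 10×18 integer matrix of rank 6; reducing to Smith normal form yields diagonal entries (1,1,1,1,1,1).

∂_2: C_2 → C_1 sends each 2-simplex [p,q,r] to [q,r] − [p,r] + [p,q]. For instance
  ∂[2,3,6] = [3,6] − [2,6] + [2,3],
  ∂[0,3,6] = [3,6] − [0,6] + [0,3].
This gives a 18×12 integer matrix of rank 12; reducing to Smith normal form yields diagonal entries (1,1,1,1,1,1,1,1,1,1,1,2).

Reading off H_k = ker ∂_k / im ∂_{k+1}:

  H_0: rank C_0 − rank ∂_1 = 10 − 6 = 4, and the invariant factors of ∂_1 are all 1, so H_0 = Z^4.
  H_1: rank ker ∂_1 − rank ∂_2 = (18 − 6) − 12 = 0, and ∂_2 has invariant factor 2 > 1, so H_1 = Z/2.
  H_2: rank ker ∂_2 − rank ∂_3 = (12 − 12) − 0 = 0, and there is no ∂_3, so H_2 = 0.

(K is a triangulation of the disjoint union of the real projective plane RP^2 and a set of 3 points.)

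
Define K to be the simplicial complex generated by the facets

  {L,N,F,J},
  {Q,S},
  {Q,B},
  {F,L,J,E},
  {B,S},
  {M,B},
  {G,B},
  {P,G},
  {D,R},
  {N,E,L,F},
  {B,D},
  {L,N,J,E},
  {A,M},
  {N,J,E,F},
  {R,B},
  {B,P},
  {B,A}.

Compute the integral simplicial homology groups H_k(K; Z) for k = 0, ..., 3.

Order the vertices as A < B < D < E < F < G < J < L < M < N < P < Q < R < S. Listing each simplex with vertices in this order, K has dimension 3 with simplices:

  0-simplices (14): A, B, D, E, F, G, J, L, M, N, P, Q, R, S
  1-simplices (22): AB, AM, BD, BG, BM, BP, BQ, BR, BS, DR, EF, EJ, EL, EN, FJ, FL, FN, GP, JL, JN, LN, QS
  2-simplices (10): EFJ, EFL, EFN, EJL, EJN, ELN, FJL, FJN, FLN, JLN
  3-simplices (5): EFJL, EFJN, EFLN, EJLN, FJLN

so the chain groups are C_0 ≅ Z^14, C_1 ≅ Z^22, C_2 ≅ Z^10, C_3 ≅ Z^5.

Boundary ∂_1: C_1 → C_0 maps an edge to its endpoints' difference, ∂[p,q] = q − p. For instance
  ∂FJ = J − F.
This gives a 14×22 integer matrix of rank 12; reducing to Smith normal form yields diagonal entries (1,1,1,1,1,1,1,1,1,1,1,1).

The boundary map ∂_2: C_2 → C_1 acts by ∂[p,q,r] = [q,r] − [p,r] + [p,q]. For instance
  ∂FJL = JL − FL + FJ,
  ∂EFL = FL − EL + EF.
The resulting 22×10 matrix has rank 6, and its Smith normal form has invariant factors (1,1,1,1,1,1).

∂_3: C_3 → C_2 sends each 3-simplex σ to the alternating sum Σ_i (−1)^i (σ with its i-th vertex removed). For instance
  ∂EFJN = FJN − EJN + EFN − EFJ,
  ∂EJLN = JLN − ELN + EJN − EJL.
This gives a 10×5 integer matrix of rank 4; reducing to Smith normal form yields diagonal entries (1,1,1,1).

Computing H_k = (kernel of ∂_k) / (image of ∂_{k+1}):

  H_0: rank C_0 − rank ∂_1 = 14 − 12 = 2, and the invariant factors of ∂_1 are all 1, so H_0 = Z^2.
  H_1: rank ker ∂_1 − rank ∂_2 = (22 − 12) − 6 = 4, and the invariant factors of ∂_2 are all 1, so H_1 = Z^4.
  H_2: rank ker ∂_2 − rank ∂_3 = (10 − 6) − 4 = 0, and the invariant factors of ∂_3 are all 1, so H_2 = 0.
  H_3: rank ker ∂_3 − rank ∂_4 = (5 − 4) − 0 = 1, and there is no ∂_4, so H_3 = Z.

As a check, the Euler characteristic is 14 − 22 + 10 − 5 = -3, which agrees with 2 − 4 + 0 − 1 = -3.

H_0 = Z^2,  H_1 = Z^4,  H_2 = 0,  H_3 = Z.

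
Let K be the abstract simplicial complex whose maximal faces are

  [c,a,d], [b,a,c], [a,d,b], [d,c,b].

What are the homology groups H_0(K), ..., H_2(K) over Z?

H_0 ≅ Z,  H_1 = 0,  H_2 ≅ Z.

Take the total order a < b < c < d on the vertex set. Then K (dimension 2) consists of the simplices:

  0-simplices (4): a, b, c, d
  1-simplices (6): ab, ac, ad, bc, bd, cd
  2-simplices (4): abc, abd, acd, bcd

so the chain groups are C_0 ≅ Z^4, C_1 ≅ Z^6, C_2 ≅ Z^4.

The boundary map ∂_1: C_1 → C_0 maps an edge to its endpoints' difference, ∂[p,q] = q − p. For instance
  ∂bc = c − b.
As a 4×6 matrix over Z this has rank 3, with invariant factors (1,1,1).

∂_2: C_2 → C_1 acts by ∂[p,q,r] = [q,r] − [p,r] + [p,q]. For instance
  ∂acd = cd − ad + ac,
  ∂bcd = cd − bd + bc.
This gives a 6×4 integer matrix of rank 3; reducing to Smith normal form yields diagonal entries (1,1,1).

Now H_k = ker ∂_k / im ∂_{k+1}, so:

  H_0: rank C_0 − rank ∂_1 = 4 − 3 = 1, and the invariant factors of ∂_1 are all 1, so H_0 = Z.
  H_1: rank ker ∂_1 − rank ∂_2 = (6 − 3) − 3 = 0, and the invariant factors of ∂_2 are all 1, so H_1 = 0.
  H_2: rank ker ∂_2 − rank ∂_3 = (4 − 3) − 0 = 1, and there is no ∂_3, so H_2 = Z.

As a check, the Euler characteristic is 4 − 6 + 4 = 2, which agrees with 1 − 0 + 1 = 2.
(K is a triangulation of the 2-sphere S^2.)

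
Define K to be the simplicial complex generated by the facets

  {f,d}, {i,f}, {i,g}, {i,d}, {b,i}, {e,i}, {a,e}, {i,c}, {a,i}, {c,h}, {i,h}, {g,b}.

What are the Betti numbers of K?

K has 9 vertices, 12 edges.
rank ∂_0 = 0, rank ∂_1 = 8 ⇒ b_0 = 9 − 0 − 8 = 1; all invariant factors of ∂_1 are 1 so no torsion. So H_0 = Z.
rank ∂_1 = 8, rank ∂_2 = 0 ⇒ b_1 = 12 − 8 − 0 = 4. So H_1 = Z^4.

b_0 = 1, b_1 = 4.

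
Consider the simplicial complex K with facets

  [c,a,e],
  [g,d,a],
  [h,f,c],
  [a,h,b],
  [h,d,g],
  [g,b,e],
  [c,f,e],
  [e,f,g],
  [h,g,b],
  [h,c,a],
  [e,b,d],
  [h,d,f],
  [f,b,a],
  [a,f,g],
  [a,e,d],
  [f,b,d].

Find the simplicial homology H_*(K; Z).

H_0 ≅ Z,  H_1 ≅ Z^2,  H_2 ≅ Z.

Order the vertices as a < b < c < d < e < f < g < h. Listing each simplex with vertices in this order, K has dimension 2 with simplices:

  0-simplices (8): a, b, c, d, e, f, g, h
  1-simplices (24): ab, ac, ad, ae, af, ag, ah, bd, be, bf, bg, bh, ce, cf, ch, de, df, dg, dh, ef, eg, fg, fh, gh
  2-simplices (16): abf, abh, ace, ach, ade, adg, afg, bde, bdf, beg, bgh, cef, cfh, dfh, dgh, efg

giving chain groups C_0 ≅ Z^8, C_1 ≅ Z^24, C_2 ≅ Z^16.

Boundary ∂_1: C_1 → C_0 maps an edge to its endpoints' difference, ∂[p,q] = q − p. For instance
  ∂bg = g − b.
The 8×24 boundary matrix has rank 7 and Smith normal form diag(1,1,1,1,1,1,1).

The boundary map ∂_2: C_2 → C_1 maps a triangle to the signed sum of its edges. For instance
  ∂cfh = fh − ch + cf,
  ∂efg = fg − eg + ef.
The resulting 24×16 matrix has rank 15, and its Smith normal form has invariant factors (1,1,1,1,1,1,1,1,1,1,1,1,1,1,1).

From H_k ≅ ker(∂_k) / im(∂_{k+1}) we obtain:

  H_0: rank C_0 − rank ∂_1 = 8 − 7 = 1, and the invariant factors of ∂_1 are all 1, so H_0 = Z.
  H_1: rank ker ∂_1 − rank ∂_2 = (24 − 7) − 15 = 2, and the invariant factors of ∂_2 are all 1, so H_1 = Z^2.
  H_2: rank ker ∂_2 − rank ∂_3 = (16 − 15) − 0 = 1, and there is no ∂_3, so H_2 = Z.

(K is a triangulation of the torus T^2.)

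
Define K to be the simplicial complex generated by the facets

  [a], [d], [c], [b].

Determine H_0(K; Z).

H_0 = Z^4.

Order the vertices as a < b < c < d. Listing each simplex with vertices in this order, K has dimension 0 with simplices:

  0-simplices (4): a, b, c, d

Hence C_0 ≅ Z^4.

Now H_k = ker ∂_k / im ∂_{k+1}, so:

  H_0: rank C_0 − rank ∂_1 = 4 − 0 = 4, and there is no ∂_1, so H_0 ≅ Z^4.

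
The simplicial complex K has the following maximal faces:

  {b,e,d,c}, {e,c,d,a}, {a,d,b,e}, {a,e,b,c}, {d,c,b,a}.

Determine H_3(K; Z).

H_3 = Z.

We work with the vertex ordering a < b < c < d < e. The simplices of K, each written with vertices in increasing order, are:

  0-simplices (5): a, b, c, d, e
  1-simplices (10): ab, ac, ad, ae, bc, bd, be, cd, ce, de
  2-simplices (10): abc, abd, abe, acd, ace, ade, bcd, bce, bde, cde
  3-simplices (5): abcd, abce, abde, acde, bcde

giving chain groups C_0 ≅ Z^5, C_1 ≅ Z^10, C_2 ≅ Z^10, C_3 ≅ Z^5.

∂_1: C_1 → C_0 is given by ∂[p,q] = [q] − [p]. For instance
  ∂ab = b − a.
The 5×10 boundary matrix has rank 4 and Smith normal form diag(1,1,1,1).

Boundary ∂_2: C_2 → C_1 maps a triangle to the signed sum of its edges. For instance
  ∂ade = de − ae + ad,
  ∂acd = cd − ad + ac.
As a 10×10 matrix over Z this has rank 6, with invariant factors (1,1,1,1,1,1).

The boundary map ∂_3: C_3 → C_2 sends each 3-simplex σ to the alternating sum Σ_i (−1)^i (σ with its i-th vertex removed). For instance
  ∂bcde = cde − bde + bce − bcd,
  ∂abce = bce − ace + abe − abc.
As a 10×5 matrix over Z this has rank 4, with invariant factors (1,1,1,1).

Now H_k = ker ∂_k / im ∂_{k+1}, so:

  H_3: rank ker ∂_3 − rank ∂_4 = (5 − 4) − 0 = 1, and there is no ∂_4, so H_3 = Z.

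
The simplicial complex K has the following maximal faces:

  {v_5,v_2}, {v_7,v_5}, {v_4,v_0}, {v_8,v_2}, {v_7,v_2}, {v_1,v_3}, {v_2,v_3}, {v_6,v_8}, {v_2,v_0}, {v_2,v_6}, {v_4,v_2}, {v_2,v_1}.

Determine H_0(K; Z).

H_0 ≅ Z.

We work with the vertex ordering v_0 < v_1 < v_2 < v_3 < v_4 < v_5 < v_6 < v_7 < v_8. The simplices of K, each written with vertices in increasing order, are:

  0-simplices (9): [v_0], [v_1], [v_2], [v_3], [v_4], [v_5], [v_6], [v_7], [v_8]
  1-simplices (12): [v_0,v_2], [v_0,v_4], [v_1,v_2], [v_1,v_3], [v_2,v_3], [v_2,v_4], [v_2,v_5], [v_2,v_6], [v_2,v_7], [v_2,v_8], [v_5,v_7], [v_6,v_8]

so the chain groups are C_0 ≅ Z^9, C_1 ≅ Z^12.

∂_1: C_1 → C_0 is given by ∂[p,q] = [q] − [p]. For instance
  ∂[v_6,v_8] = [v_8] − [v_6].
The resulting 9×12 matrix has rank 8, and its Smith normal form has invariant factors (1,1,1,1,1,1,1,1).

Now H_k = ker ∂_k / im ∂_{k+1}, so:

  H_0: rank C_0 − rank ∂_1 = 9 − 8 = 1, and the invariant factors of ∂_1 are all 1, so H_0 ≅ Z.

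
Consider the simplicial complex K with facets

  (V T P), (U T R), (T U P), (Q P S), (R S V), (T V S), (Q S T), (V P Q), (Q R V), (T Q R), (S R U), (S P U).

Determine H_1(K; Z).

H_1 = Z/2.

Order the vertices as P < Q < R < S < T < U < V. Listing each simplex with vertices in this order, K has dimension 2 with simplices:

  0-simplices (7): P, Q, R, S, T, U, V
  1-simplices (18): PQ, PS, PT, PU, PV, QR, QS, QT, QV, RS, RT, RU, RV, ST, SU, SV, TU, TV
  2-simplices (12): PQS, PQV, PSU, PTU, PTV, QRT, QRV, QST, RSU, RSV, RTU, STV

so the chain groups are C_0 ≅ Z^7, C_1 ≅ Z^18, C_2 ≅ Z^12.

Boundary ∂_1: C_1 → C_0 is given by ∂[p,q] = [q] − [p]. For instance
  ∂RT = T − R.
As a 7×18 matrix over Z this has rank 6, with invariant factors (1,1,1,1,1,1).

The boundary map ∂_2: C_2 → C_1 maps a triangle to the signed sum of its edges. For instance
  ∂RSU = SU − RU + RS,
  ∂RSV = SV − RV + RS.
As a 18×12 matrix over Z this has rank 12, with invariant factors (1,1,1,1,1,1,1,1,1,1,1,2).

Reading off H_k = ker ∂_k / im ∂_{k+1}:

  H_1: rank ker ∂_1 − rank ∂_2 = (18 − 6) − 12 = 0, and ∂_2 has invariant factor 2 > 1, so H_1 ≅ Z/2.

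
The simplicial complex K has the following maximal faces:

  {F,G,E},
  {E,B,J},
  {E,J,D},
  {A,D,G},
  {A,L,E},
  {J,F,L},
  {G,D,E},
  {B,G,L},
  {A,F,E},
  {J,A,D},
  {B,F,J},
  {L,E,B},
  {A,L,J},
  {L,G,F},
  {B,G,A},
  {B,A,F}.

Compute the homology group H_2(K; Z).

H_2 = Z.

K has 8 vertices, 24 edges, 16 triangles.
rank ∂_2 = 15, rank ∂_3 = 0 ⇒ b_2 = 16 − 15 − 0 = 1. So H_2 = Z.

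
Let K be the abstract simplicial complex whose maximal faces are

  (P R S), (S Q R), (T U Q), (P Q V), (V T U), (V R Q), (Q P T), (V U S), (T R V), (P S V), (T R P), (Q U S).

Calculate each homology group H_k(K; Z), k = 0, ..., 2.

H_0 = Z,  H_1 = Z_2,  H_2 = 0.

We work with the vertex ordering P < Q < R < S < T < U < V. The simplices of K, each written with vertices in increasing order, are:

  0-simplices (7): P, Q, R, S, T, U, V
  1-simplices (18): PQ, PR, PS, PT, PV, QR, QS, QT, QU, QV, RS, RT, RV, SU, SV, TU, TV, UV
  2-simplices (12): PQT, PQV, PRS, PRT, PSV, QRS, QRV, QSU, QTU, RTV, SUV, TUV

Hence C_0 ≅ Z^7, C_1 ≅ Z^18, C_2 ≅ Z^12.

Boundary ∂_1: C_1 → C_0 sends each edge [p,q] (with p < q) to q − p. For instance
  ∂QS = S − Q.
The resulting 7×18 matrix has rank 6, and its Smith normal form has invariant factors (1,1,1,1,1,1).

∂_2: C_2 → C_1 acts by ∂[p,q,r] = [q,r] − [p,r] + [p,q]. For instance
  ∂PQT = QT − PT + PQ,
  ∂RTV = TV − RV + RT.
As a 18×12 matrix over Z this has rank 12, with invariant factors (1,1,1,1,1,1,1,1,1,1,1,2).

Reading off H_k = ker ∂_k / im ∂_{k+1}:

  H_0: rank C_0 − rank ∂_1 = 7 − 6 = 1, and the invariant factors of ∂_1 are all 1, so H_0 = Z.
  H_1: rank ker ∂_1 − rank ∂_2 = (18 − 6) − 12 = 0, and ∂_2 has invariant factor 2 > 1, so H_1 = Z_2.
  H_2: rank ker ∂_2 − rank ∂_3 = (12 − 12) − 0 = 0, and there is no ∂_3, so H_2 = 0.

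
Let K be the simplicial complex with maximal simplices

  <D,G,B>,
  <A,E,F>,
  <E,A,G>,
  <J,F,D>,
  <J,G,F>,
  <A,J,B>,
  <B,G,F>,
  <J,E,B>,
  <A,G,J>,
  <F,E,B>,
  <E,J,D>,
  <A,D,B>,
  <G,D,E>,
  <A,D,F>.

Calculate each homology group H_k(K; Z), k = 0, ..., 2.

H_0 ≅ Z,  H_1 ≅ Z^2,  H_2 ≅ Z.

Order the vertices as A < B < D < E < F < G < J. Listing each simplex with vertices in this order, K has dimension 2 with simplices:

  0-simplices (7): A, B, D, E, F, G, J
  1-simplices (21): AB, AD, AE, AF, AG, AJ, BD, BE, BF, BG, BJ, DE, DF, DG, DJ, EF, EG, EJ, FG, FJ, GJ
  2-simplices (14): ABD, ABJ, ADF, AEF, AEG, AGJ, BDG, BEF, BEJ, BFG, DEG, DEJ, DFJ, FGJ

Hence C_0 ≅ Z^7, C_1 ≅ Z^21, C_2 ≅ Z^14.

Boundary ∂_1: C_1 → C_0 sends each edge [p,q] (with p < q) to q − p. For instance
  ∂AG = G − A.
The 7×21 boundary matrix has rank 6 and Smith normal form diag(1,1,1,1,1,1).

Boundary ∂_2: C_2 → C_1 maps a triangle to the signed sum of its edges. For instance
  ∂DEG = EG − DG + DE,
  ∂AEF = EF − AF + AE.
The 21×14 boundary matrix has rank 13 and Smith normal form diag(1,1,1,1,1,1,1,1,1,1,1,1,1).

Computing H_k = (kernel of ∂_k) / (image of ∂_{k+1}):

  H_0: rank C_0 − rank ∂_1 = 7 − 6 = 1, and the invariant factors of ∂_1 are all 1, so H_0 ≅ Z.
  H_1: rank ker ∂_1 − rank ∂_2 = (21 − 6) − 13 = 2, and the invariant factors of ∂_2 are all 1, so H_1 ≅ Z^2.
  H_2: rank ker ∂_2 − rank ∂_3 = (14 − 13) − 0 = 1, and there is no ∂_3, so H_2 ≅ Z.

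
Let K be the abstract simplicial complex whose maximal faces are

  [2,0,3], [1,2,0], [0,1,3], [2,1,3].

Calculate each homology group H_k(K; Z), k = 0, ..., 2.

H_0 ≅ Z,  H_1 = 0,  H_2 ≅ Z.

We work with the vertex ordering 0 < 1 < 2 < 3. The simplices of K, each written with vertices in increasing order, are:

  0-simplices (4): [0], [1], [2], [3]
  1-simplices (6): [0,1], [0,2], [0,3], [1,2], [1,3], [2,3]
  2-simplices (4): [0,1,2], [0,1,3], [0,2,3], [1,2,3]

Hence C_0 ≅ Z^4, C_1 ≅ Z^6, C_2 ≅ Z^4.

The boundary map ∂_1: C_1 → C_0 is given by ∂[p,q] = [q] − [p]. For instance
  ∂[0,1] = [1] − [0].
As a 4×6 matrix over Z this has rank 3, with invariant factors (1,1,1).

Boundary ∂_2: C_2 → C_1 sends each 2-simplex [p,q,r] to [q,r] − [p,r] + [p,q]. For instance
  ∂[1,2,3] = [2,3] − [1,3] + [1,2],
  ∂[0,1,2] = [1,2] − [0,2] + [0,1].
The 6×4 boundary matrix has rank 3 and Smith normal form diag(1,1,1).

Computing H_k = (kernel of ∂_k) / (image of ∂_{k+1}):

  H_0: rank C_0 − rank ∂_1 = 4 − 3 = 1, and the invariant factors of ∂_1 are all 1, so H_0 = Z.
  H_1: rank ker ∂_1 − rank ∂_2 = (6 − 3) − 3 = 0, and the invariant factors of ∂_2 are all 1, so H_1 = 0.
  H_2: rank ker ∂_2 − rank ∂_3 = (4 − 3) − 0 = 1, and there is no ∂_3, so H_2 = Z.

As a check, the Euler characteristic is 4 − 6 + 4 = 2, which agrees with 1 − 0 + 1 = 2.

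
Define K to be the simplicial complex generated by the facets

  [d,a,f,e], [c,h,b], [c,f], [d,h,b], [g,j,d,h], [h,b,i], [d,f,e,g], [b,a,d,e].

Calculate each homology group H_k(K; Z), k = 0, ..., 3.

We work with the vertex ordering a < b < c < d < e < f < g < h < i < j. The simplices of K, each written with vertices in increasing order, are:

  0-simplices (10): a, b, c, d, e, f, g, h, i, j
  1-simplices (23): ab, ad, ae, af, bc, bd, be, bh, bi, cf, ch, de, df, dg, dh, dj, ef, eg, fg, gh, gj, hi, hj
  2-simplices (17): abd, abe, ade, adf, aef, bch, bde, bdh, bhi, def, deg, dfg, dgh, dgj, dhj, efg, ghj
  3-simplices (4): abde, adef, defg, dghj

Hence C_0 ≅ Z^10, C_1 ≅ Z^23, C_2 ≅ Z^17, C_3 ≅ Z^4.

∂_1: C_1 → C_0 is given by ∂[p,q] = [q] − [p].
The 10×23 boundary matrix has rank 9 and Smith normal form diag(1,1,1,1,1,1,1,1,1).

Boundary ∂_2: C_2 → C_1 acts by ∂[p,q,r] = [q,r] − [p,r] + [p,q]. For instance
  ∂abd = bd − ad + ab,
  ∂bdh = dh − bh + bd.
The 23×17 boundary matrix has rank 13 and Smith normal form diag(1,1,1,1,1,1,1,1,1,1,1,1,1).

∂_3: C_3 → C_2 sends each 3-simplex σ to the alternating sum Σ_i (−1)^i (σ with its i-th vertex removed). For instance
  ∂dghj = ghj − dhj + dgj − dgh,
  ∂abde = bde − ade + abe − abd.
The resulting 17×4 matrix has rank 4, and its Smith normal form has invariant factors (1,1,1,1).

Computing H_k = (kernel of ∂_k) / (image of ∂_{k+1}):

  H_0: rank C_0 − rank ∂_1 = 10 − 9 = 1, and the invariant factors of ∂_1 are all 1, so H_0 ≅ Z.
  H_1: rank ker ∂_1 − rank ∂_2 = (23 − 9) − 13 = 1, and the invariant factors of ∂_2 are all 1, so H_1 ≅ Z.
  H_2: rank ker ∂_2 − rank ∂_3 = (17 − 13) − 4 = 0, and the invariant factors of ∂_3 are all 1, so H_2 ≅ 0.
  H_3: rank ker ∂_3 − rank ∂_4 = (4 − 4) − 0 = 0, and there is no ∂_4, so H_3 ≅ 0.

H_0 ≅ Z,  H_1 ≅ Z,  H_2 = 0,  H_3 = 0.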